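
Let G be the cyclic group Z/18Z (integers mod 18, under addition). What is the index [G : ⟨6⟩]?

|⟨6⟩| = 3 and |G| = 18.
By Lagrange, [G : H] = |G|/|H| = 18/3 = 6.

6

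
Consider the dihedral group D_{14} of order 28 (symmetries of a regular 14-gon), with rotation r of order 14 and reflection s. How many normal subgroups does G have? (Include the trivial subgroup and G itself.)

7

G has 28 subgroups. Checking conjugation-invariance by order — order 1: 1/1 normal; order 2: 1/15 normal; order 4: 0/7 normal; order 7: 1/1 normal; order 14: 3/3 normal; order 28: 1/1 normal.
Total normal subgroups: 7.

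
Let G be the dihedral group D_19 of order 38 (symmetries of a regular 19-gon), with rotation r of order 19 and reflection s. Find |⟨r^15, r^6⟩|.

19

|⟨r^15⟩| = 19 and |⟨r^6⟩| = 19, so |H| is a multiple of lcm(19, 19) = 19 and divides |G| = 38.
Closing under the operation: H = {e, r, r^2, r^3, r^4, r^5, r^6, r^7, r^8, r^9, r^10, r^11, r^12, r^13, r^14, r^15, r^16, r^17, r^18}, so |H| = 19.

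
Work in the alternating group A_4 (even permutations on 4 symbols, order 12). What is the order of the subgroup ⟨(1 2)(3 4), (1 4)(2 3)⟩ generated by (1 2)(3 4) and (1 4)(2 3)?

|⟨(1 2)(3 4)⟩| = 2 and |⟨(1 4)(2 3)⟩| = 2, so |H| is a multiple of lcm(2, 2) = 2 and divides |G| = 12.
Closing under the operation: H = {e, (1 2)(3 4), (1 3)(2 4), (1 4)(2 3)}, so |H| = 4.

4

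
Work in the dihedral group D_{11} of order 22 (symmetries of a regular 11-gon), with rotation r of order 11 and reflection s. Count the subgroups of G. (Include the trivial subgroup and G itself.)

|G| = 22, so by Lagrange every subgroup order divides 22. Divisors: 1, 2, 11, 22.
Subgroups by order — order 1: 1; order 2: 11; order 11: 1; order 22: 1.
Total: 1 + 11 + 1 + 1 = 14.

14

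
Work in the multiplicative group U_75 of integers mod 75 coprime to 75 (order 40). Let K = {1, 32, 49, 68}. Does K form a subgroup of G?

|K| = 4 divides |G| = 40, consistent with Lagrange.
K contains the identity, every element's inverse is in K, and K is closed under ·: it is a subgroup.
In fact K = ⟨32⟩.

Yes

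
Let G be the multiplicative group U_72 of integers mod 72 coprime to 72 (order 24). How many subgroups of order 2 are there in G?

7

|G| = 24 and 2 | 24, so subgroups of order 2 are possible by Lagrange.
The subgroups of order 2 are: {1, 17}; {1, 19}; {1, 35}; {1, 37}; … (7 in all).
So G has 7 subgroups of order 2.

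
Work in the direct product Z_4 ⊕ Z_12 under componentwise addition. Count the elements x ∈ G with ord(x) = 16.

0

An element (a,b) has order lcm(ord(a), ord(b)); count pairs with lcm equal to 16.
Enumerating gives 0 such elements.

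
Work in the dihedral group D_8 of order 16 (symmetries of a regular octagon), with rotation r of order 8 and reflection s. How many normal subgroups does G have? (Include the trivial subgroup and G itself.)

7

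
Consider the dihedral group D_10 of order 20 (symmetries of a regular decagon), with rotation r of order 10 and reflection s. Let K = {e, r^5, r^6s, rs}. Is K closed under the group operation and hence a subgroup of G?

Yes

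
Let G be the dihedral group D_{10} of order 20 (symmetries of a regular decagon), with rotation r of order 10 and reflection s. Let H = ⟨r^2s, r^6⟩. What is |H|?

|⟨r^2s⟩| = 2 and |⟨r^6⟩| = 5, so |H| is a multiple of lcm(2, 5) = 10 and divides |G| = 20.
Closing under the operation: H = {e, r^2, r^4, r^6, r^8, s, r^2s, r^4s, r^6s, r^8s}, so |H| = 10.

10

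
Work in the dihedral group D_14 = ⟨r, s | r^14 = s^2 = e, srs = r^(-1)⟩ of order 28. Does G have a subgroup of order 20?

20 does not divide |G| = 28, so by Lagrange no subgroup of order 20 exists.

No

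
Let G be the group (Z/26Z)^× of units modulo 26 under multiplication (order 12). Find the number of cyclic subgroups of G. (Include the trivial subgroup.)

Group the elements of G by the cyclic subgroup they generate; each cyclic subgroup of order d accounts for φ(d) elements.
Cyclic subgroups by order — order 1: 1; order 2: 1; order 3: 1; order 4: 1; order 6: 1; order 12: 1.
Total: 6.

6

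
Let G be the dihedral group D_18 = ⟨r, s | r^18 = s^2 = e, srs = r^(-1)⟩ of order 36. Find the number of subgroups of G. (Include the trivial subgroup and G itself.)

45

|G| = 36, so by Lagrange every subgroup order divides 36. Divisors: 1, 2, 3, 4, 6, 9, 12, 18, 36.
Subgroups by order — order 1: 1; order 2: 19; order 3: 1; order 4: 9; order 6: 7; order 9: 1; order 12: 3; order 18: 3; order 36: 1.
Total: 1 + 19 + 1 + 9 + 7 + 1 + 3 + 3 + 1 = 45.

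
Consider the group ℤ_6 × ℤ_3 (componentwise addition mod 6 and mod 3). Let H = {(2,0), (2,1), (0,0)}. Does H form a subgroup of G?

(2,0) ∈ H but its inverse (4,0) ∉ H, so H is not a subgroup.

No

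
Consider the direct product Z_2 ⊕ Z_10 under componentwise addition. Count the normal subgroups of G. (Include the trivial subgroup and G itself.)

G is abelian, so every subgroup is normal.
G has 10 subgroups in total, hence 10 normal subgroups.

10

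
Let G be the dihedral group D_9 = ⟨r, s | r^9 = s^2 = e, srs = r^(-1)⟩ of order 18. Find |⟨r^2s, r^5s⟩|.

|⟨r^2s⟩| = 2 and |⟨r^5s⟩| = 2, so |H| is a multiple of lcm(2, 2) = 2 and divides |G| = 18.
Closing under the operation: H = {e, r^3, r^6, r^2s, r^5s, r^8s}, so |H| = 6.

6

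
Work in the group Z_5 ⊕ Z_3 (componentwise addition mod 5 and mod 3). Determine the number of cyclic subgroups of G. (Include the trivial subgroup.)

4

A cyclic subgroup of order d is generated by each of its φ(d) elements of order d, so the cyclic subgroups of order d number (#elements of order d)/φ(d).
Cyclic subgroups by order — order 1: 1; order 3: 1; order 5: 1; order 15: 1.
Total: 4.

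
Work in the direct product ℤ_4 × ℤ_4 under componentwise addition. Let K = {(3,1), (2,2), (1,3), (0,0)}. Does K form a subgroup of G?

Yes

|K| = 4 divides |G| = 16, consistent with Lagrange.
K contains the identity, every element's inverse is in K, and K is closed under +: it is a subgroup.
In fact K = ⟨(3,1)⟩.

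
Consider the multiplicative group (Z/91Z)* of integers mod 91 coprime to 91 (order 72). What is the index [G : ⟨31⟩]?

|⟨31⟩| = 12 and |G| = 72.
By Lagrange, [G : H] = |G|/|H| = 72/12 = 6.

6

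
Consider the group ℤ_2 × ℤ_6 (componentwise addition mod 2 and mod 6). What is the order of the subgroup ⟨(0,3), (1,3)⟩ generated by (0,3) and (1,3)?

4

|⟨(0,3)⟩| = 2 and |⟨(1,3)⟩| = 2, so |H| is a multiple of lcm(2, 2) = 2 and divides |G| = 12.
Closing under the operation: H = {(0,0), (0,3), (1,0), (1,3)}, so |H| = 4.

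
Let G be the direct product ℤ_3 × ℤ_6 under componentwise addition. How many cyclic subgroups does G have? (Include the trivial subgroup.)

10

Group the elements of G by the cyclic subgroup they generate; each cyclic subgroup of order d accounts for φ(d) elements.
Cyclic subgroups by order — order 1: 1; order 2: 1; order 3: 4; order 6: 4.
Total: 10.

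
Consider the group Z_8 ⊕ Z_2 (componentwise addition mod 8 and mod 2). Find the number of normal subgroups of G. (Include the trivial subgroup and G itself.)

11

G is abelian, so every subgroup is normal.
G has 11 subgroups in total, hence 11 normal subgroups.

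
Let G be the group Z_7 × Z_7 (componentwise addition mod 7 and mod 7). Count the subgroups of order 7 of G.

8

|G| = 49 and 7 | 49, so subgroups of order 7 are possible by Lagrange.
The subgroups of order 7 are: {(0,0), (0,1), (0,2), (0,3), (0,4), (0,5), (0,6)}; {(0,0), (1,0), (2,0), (3,0), (4,0), (5,0), (6,0)}; {(0,0), (1,1), (2,2), (3,3), (4,4), (5,5), (6,6)}; {(0,0), (1,2), (2,4), (3,6), (4,1), (5,3), (6,5)}; … (8 in all).
So G has 8 subgroups of order 7.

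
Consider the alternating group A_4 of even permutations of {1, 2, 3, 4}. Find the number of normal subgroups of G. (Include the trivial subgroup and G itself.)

3

G has 10 subgroups. Checking conjugation-invariance by order — order 1: 1/1 normal; order 2: 0/3 normal; order 3: 0/4 normal; order 4: 1/1 normal; order 12: 1/1 normal.
Total normal subgroups: 3.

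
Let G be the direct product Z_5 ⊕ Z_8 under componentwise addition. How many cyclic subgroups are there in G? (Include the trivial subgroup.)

Each element a generates a cyclic subgroup ⟨a⟩; distinct elements may generate the same one (a cyclic group of order d has φ(d) generators).
Cyclic subgroups by order — order 1: 1; order 2: 1; order 4: 1; order 5: 1; order 8: 1; order 10: 1; order 20: 1; order 40: 1.
Total: 8.

8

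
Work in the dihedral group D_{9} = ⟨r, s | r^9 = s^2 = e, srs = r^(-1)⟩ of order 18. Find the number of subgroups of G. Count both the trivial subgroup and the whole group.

16

|G| = 18, so by Lagrange every subgroup order divides 18. Divisors: 1, 2, 3, 6, 9, 18.
Subgroups by order — order 1: 1; order 2: 9; order 3: 1; order 6: 3; order 9: 1; order 18: 1.
Total: 1 + 9 + 1 + 3 + 1 + 1 = 16.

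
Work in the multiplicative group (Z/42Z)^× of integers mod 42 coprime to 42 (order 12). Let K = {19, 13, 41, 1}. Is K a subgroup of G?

No

19 ∈ K but its inverse 31 ∉ K, so K is not a subgroup.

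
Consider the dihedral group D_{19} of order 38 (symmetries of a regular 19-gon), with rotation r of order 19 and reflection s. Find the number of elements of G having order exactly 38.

0

No element of G has order 38 (even though 38 | 38).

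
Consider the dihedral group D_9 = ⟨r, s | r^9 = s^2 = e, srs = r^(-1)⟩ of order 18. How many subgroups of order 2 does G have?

|G| = 18 and 2 | 18, so subgroups of order 2 are possible by Lagrange.
The subgroups of order 2 are: {e, r^2s}; {e, r^3s}; {e, r^4s}; {e, r^5s}; … (9 in all).
So G has 9 subgroups of order 2.

9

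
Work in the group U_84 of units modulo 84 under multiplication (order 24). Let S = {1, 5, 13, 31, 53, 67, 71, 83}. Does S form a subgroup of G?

No

67 ∈ S but its inverse 79 ∉ S, so S is not a subgroup.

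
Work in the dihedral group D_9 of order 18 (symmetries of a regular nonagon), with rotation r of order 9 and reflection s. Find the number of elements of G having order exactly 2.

9

Enumerating element orders in G gives 9 elements of order 2.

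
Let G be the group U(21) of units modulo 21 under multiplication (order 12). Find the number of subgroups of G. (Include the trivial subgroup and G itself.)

10

|G| = 12, so by Lagrange every subgroup order divides 12. Divisors: 1, 2, 3, 4, 6, 12.
Subgroups by order — order 1: 1; order 2: 3; order 3: 1; order 4: 1; order 6: 3; order 12: 1.
Total: 1 + 3 + 1 + 1 + 3 + 1 = 10.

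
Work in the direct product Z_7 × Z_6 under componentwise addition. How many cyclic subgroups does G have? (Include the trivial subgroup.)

Group the elements of G by the cyclic subgroup they generate; each cyclic subgroup of order d accounts for φ(d) elements.
Cyclic subgroups by order — order 1: 1; order 2: 1; order 3: 1; order 6: 1; order 7: 1; order 14: 1; order 21: 1; order 42: 1.
Total: 8.

8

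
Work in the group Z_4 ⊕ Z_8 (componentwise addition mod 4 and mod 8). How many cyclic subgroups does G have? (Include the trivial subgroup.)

14

A cyclic subgroup of order d is generated by each of its φ(d) elements of order d, so the cyclic subgroups of order d number (#elements of order d)/φ(d).
Cyclic subgroups by order — order 1: 1; order 2: 3; order 4: 6; order 8: 4.
Total: 14.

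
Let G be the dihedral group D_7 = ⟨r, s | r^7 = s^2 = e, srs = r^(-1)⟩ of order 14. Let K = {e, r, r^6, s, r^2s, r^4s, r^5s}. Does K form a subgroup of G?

No

Closure fails: s · r^2s = r^5 ∉ K. So K is not a subgroup.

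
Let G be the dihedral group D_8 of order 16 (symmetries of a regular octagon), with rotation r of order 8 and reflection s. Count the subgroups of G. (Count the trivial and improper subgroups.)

19

|G| = 16, so by Lagrange every subgroup order divides 16. Divisors: 1, 2, 4, 8, 16.
Subgroups by order — order 1: 1; order 2: 9; order 4: 5; order 8: 3; order 16: 1.
Total: 1 + 9 + 5 + 3 + 1 = 19.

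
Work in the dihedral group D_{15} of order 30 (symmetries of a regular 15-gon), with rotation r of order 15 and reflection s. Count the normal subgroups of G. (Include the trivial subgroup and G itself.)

G has 28 subgroups. Checking conjugation-invariance by order — order 1: 1/1 normal; order 2: 0/15 normal; order 3: 1/1 normal; order 5: 1/1 normal; order 6: 0/5 normal; order 10: 0/3 normal; order 15: 1/1 normal; order 30: 1/1 normal.
Total normal subgroups: 5.

5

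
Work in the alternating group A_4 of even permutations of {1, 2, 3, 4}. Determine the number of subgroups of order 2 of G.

3

|G| = 12 and 2 | 12, so subgroups of order 2 are possible by Lagrange.
The subgroups of order 2 are: {e, (1 2)(3 4)}; {e, (1 3)(2 4)}; {e, (1 4)(2 3)}.
So G has 3 subgroups of order 2.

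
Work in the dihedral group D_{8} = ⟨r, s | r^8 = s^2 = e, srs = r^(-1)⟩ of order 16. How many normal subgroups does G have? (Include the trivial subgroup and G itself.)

G has 19 subgroups. Checking conjugation-invariance by order — order 1: 1/1 normal; order 2: 1/9 normal; order 4: 1/5 normal; order 8: 3/3 normal; order 16: 1/1 normal.
Total normal subgroups: 7.

7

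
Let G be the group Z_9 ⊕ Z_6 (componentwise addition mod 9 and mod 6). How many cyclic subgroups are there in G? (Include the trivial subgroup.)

16

A cyclic subgroup of order d is generated by each of its φ(d) elements of order d, so the cyclic subgroups of order d number (#elements of order d)/φ(d).
Cyclic subgroups by order — order 1: 1; order 2: 1; order 3: 4; order 6: 4; order 9: 3; order 18: 3.
Total: 16.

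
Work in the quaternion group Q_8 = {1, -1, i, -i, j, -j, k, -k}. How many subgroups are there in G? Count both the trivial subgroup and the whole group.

6

|G| = 8, so by Lagrange every subgroup order divides 8. Divisors: 1, 2, 4, 8.
Subgroups by order — order 1: 1; order 2: 1; order 4: 3; order 8: 1.
Total: 1 + 1 + 3 + 1 = 6.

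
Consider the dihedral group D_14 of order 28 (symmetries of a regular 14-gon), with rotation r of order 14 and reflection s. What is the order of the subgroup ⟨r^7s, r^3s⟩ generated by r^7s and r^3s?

14

|⟨r^7s⟩| = 2 and |⟨r^3s⟩| = 2, so |H| is a multiple of lcm(2, 2) = 2 and divides |G| = 28.
Closing under the operation: H = {e, r^2, r^4, r^6, r^8, r^10, r^12, rs, r^3s, r^5s, r^7s, r^9s, r^11s, r^13s}, so |H| = 14.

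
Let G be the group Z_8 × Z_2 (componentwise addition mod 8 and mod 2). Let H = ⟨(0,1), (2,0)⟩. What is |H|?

|⟨(0,1)⟩| = 2 and |⟨(2,0)⟩| = 4, so |H| is a multiple of lcm(2, 4) = 4 and divides |G| = 16.
Closing under the operation: H = {(0,0), (0,1), (2,0), (2,1), (4,0), (4,1), (6,0), (6,1)}, so |H| = 8.

8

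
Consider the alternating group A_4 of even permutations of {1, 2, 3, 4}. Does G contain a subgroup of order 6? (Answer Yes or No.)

6 | 12, so Lagrange does not rule it out; but checking all subgroups of G, none has order 6.
(A_4 is the standard example that the converse of Lagrange fails.)

No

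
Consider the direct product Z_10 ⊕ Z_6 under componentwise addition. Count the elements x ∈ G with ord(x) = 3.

2

An element (a,b) has order lcm(ord(a), ord(b)); count pairs with lcm equal to 3.
Enumerating gives 2 such elements.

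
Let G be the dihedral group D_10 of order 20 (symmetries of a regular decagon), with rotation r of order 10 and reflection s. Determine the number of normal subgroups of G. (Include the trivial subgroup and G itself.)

7

G has 22 subgroups. Checking conjugation-invariance by order — order 1: 1/1 normal; order 2: 1/11 normal; order 4: 0/5 normal; order 5: 1/1 normal; order 10: 3/3 normal; order 20: 1/1 normal.
Total normal subgroups: 7.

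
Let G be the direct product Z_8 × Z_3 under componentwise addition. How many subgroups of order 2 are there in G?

1

|G| = 24 and 2 | 24, so subgroups of order 2 are possible by Lagrange.
The subgroups of order 2 are: {(0,0), (4,0)}.
So G has 1 subgroup of order 2.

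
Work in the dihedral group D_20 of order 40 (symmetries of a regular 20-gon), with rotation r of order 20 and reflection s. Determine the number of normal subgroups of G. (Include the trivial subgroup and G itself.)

9

G has 48 subgroups. Checking conjugation-invariance by order — order 1: 1/1 normal; order 2: 1/21 normal; order 4: 1/11 normal; order 5: 1/1 normal; order 8: 0/5 normal; order 10: 1/5 normal; order 20: 3/3 normal; order 40: 1/1 normal.
Total normal subgroups: 9.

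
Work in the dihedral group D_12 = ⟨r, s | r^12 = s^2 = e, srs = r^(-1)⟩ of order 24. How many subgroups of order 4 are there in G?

7

|G| = 24 and 4 | 24, so subgroups of order 4 are possible by Lagrange.
The subgroups of order 4 are: {e, r^6, r^4s, r^10s}; {e, r^6, r^5s, r^11s}; {e, r^6, r^2s, r^8s}; {e, r^3, r^6, r^9}; … (7 in all).
So G has 7 subgroups of order 4.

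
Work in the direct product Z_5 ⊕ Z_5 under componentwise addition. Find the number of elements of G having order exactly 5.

24

An element (a,b) has order lcm(ord(a), ord(b)); count pairs with lcm equal to 5.
Enumerating gives 24 such elements.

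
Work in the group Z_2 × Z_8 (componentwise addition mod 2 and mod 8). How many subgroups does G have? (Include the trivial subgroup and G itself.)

11

|G| = 16, so by Lagrange every subgroup order divides 16. Divisors: 1, 2, 4, 8, 16.
Subgroups by order — order 1: 1; order 2: 3; order 4: 3; order 8: 3; order 16: 1.
Total: 1 + 3 + 3 + 3 + 1 = 11.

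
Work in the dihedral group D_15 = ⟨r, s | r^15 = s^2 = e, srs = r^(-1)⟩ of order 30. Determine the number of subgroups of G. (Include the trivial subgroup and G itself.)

28

|G| = 30, so by Lagrange every subgroup order divides 30. Divisors: 1, 2, 3, 5, 6, 10, 15, 30.
Subgroups by order — order 1: 1; order 2: 15; order 3: 1; order 5: 1; order 6: 5; order 10: 3; order 15: 1; order 30: 1.
Total: 1 + 15 + 1 + 1 + 5 + 3 + 1 + 1 = 28.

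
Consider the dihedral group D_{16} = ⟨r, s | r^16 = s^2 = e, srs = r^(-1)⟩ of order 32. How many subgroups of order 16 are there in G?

|G| = 32 and 16 | 32, so subgroups of order 16 are possible by Lagrange.
The subgroups of order 16 are: {e, r, r^2, r^3, r^4, r^5, r^6, r^7, r^8, r^9, r^10, r^11, r^12, r^13, r^14, r^15}; {e, r^2, r^4, r^6, r^8, r^10, r^12, r^14, s, r^2s, r^4s, r^6s, r^8s, r^10s, r^12s, r^14s}; {e, r^2, r^4, r^6, r^8, r^10, r^12, r^14, rs, r^3s, r^5s, r^7s, r^9s, r^11s, r^13s, r^15s}.
So G has 3 subgroups of order 16.

3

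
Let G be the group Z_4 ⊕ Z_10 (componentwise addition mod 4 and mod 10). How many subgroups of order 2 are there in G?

|G| = 40 and 2 | 40, so subgroups of order 2 are possible by Lagrange.
The subgroups of order 2 are: {(0,0), (0,5)}; {(0,0), (2,0)}; {(0,0), (2,5)}.
So G has 3 subgroups of order 2.

3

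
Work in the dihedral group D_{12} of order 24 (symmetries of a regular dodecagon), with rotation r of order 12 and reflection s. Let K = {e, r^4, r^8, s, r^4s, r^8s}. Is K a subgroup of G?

|K| = 6 divides |G| = 24, consistent with Lagrange.
K contains the identity, every element's inverse is in K, and K is closed under ·: it is a subgroup.

Yes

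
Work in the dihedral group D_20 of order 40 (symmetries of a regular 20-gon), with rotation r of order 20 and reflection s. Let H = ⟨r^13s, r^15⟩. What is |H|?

8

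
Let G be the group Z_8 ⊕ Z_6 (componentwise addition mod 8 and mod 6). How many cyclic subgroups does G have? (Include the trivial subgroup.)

Each element a generates a cyclic subgroup ⟨a⟩; distinct elements may generate the same one (a cyclic group of order d has φ(d) generators).
Cyclic subgroups by order — order 1: 1; order 2: 3; order 3: 1; order 4: 2; order 6: 3; order 8: 2; order 12: 2; order 24: 2.
Total: 16.

16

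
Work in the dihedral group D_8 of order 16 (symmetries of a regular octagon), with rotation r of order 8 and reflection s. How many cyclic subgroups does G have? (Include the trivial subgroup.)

12

Group the elements of G by the cyclic subgroup they generate; each cyclic subgroup of order d accounts for φ(d) elements.
Cyclic subgroups by order — order 1: 1; order 2: 9; order 4: 1; order 8: 1.
Total: 12.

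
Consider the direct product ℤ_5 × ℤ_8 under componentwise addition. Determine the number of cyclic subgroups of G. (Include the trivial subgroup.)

A cyclic subgroup of order d is generated by each of its φ(d) elements of order d, so the cyclic subgroups of order d number (#elements of order d)/φ(d).
Cyclic subgroups by order — order 1: 1; order 2: 1; order 4: 1; order 5: 1; order 8: 1; order 10: 1; order 20: 1; order 40: 1.
Total: 8.

8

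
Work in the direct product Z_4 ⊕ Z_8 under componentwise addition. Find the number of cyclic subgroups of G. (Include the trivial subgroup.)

14

Each element a generates a cyclic subgroup ⟨a⟩; distinct elements may generate the same one (a cyclic group of order d has φ(d) generators).
Cyclic subgroups by order — order 1: 1; order 2: 3; order 4: 6; order 8: 4.
Total: 14.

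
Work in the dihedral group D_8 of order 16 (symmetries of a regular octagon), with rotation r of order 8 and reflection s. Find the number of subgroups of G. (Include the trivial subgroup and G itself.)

19

|G| = 16, so by Lagrange every subgroup order divides 16. Divisors: 1, 2, 4, 8, 16.
Subgroups by order — order 1: 1; order 2: 9; order 4: 5; order 8: 3; order 16: 1.
Total: 1 + 9 + 5 + 3 + 1 = 19.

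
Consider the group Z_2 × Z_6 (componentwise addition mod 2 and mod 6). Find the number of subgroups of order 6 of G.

3

|G| = 12 and 6 | 12, so subgroups of order 6 are possible by Lagrange.
The subgroups of order 6 are: {(0,0), (0,1), (0,2), (0,3), (0,4), (0,5)}; {(0,0), (0,2), (0,4), (1,0), (1,2), (1,4)}; {(0,0), (0,2), (0,4), (1,1), (1,3), (1,5)}.
So G has 3 subgroups of order 6.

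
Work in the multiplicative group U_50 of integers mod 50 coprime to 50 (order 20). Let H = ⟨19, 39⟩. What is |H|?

10

|⟨19⟩| = 10 and |⟨39⟩| = 10, so |H| is a multiple of lcm(10, 10) = 10 and divides |G| = 20.
Closing under the operation: H = {1, 9, 11, 19, 21, 29, 31, 39, 41, 49}, so |H| = 10.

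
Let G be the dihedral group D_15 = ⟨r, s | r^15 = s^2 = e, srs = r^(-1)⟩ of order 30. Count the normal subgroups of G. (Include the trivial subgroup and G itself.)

5

G has 28 subgroups. Checking conjugation-invariance by order — order 1: 1/1 normal; order 2: 0/15 normal; order 3: 1/1 normal; order 5: 1/1 normal; order 6: 0/5 normal; order 10: 0/3 normal; order 15: 1/1 normal; order 30: 1/1 normal.
Total normal subgroups: 5.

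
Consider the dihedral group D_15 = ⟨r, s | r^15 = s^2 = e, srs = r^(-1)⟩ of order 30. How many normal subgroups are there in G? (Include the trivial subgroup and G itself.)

G has 28 subgroups. Checking conjugation-invariance by order — order 1: 1/1 normal; order 2: 0/15 normal; order 3: 1/1 normal; order 5: 1/1 normal; order 6: 0/5 normal; order 10: 0/3 normal; order 15: 1/1 normal; order 30: 1/1 normal.
Total normal subgroups: 5.

5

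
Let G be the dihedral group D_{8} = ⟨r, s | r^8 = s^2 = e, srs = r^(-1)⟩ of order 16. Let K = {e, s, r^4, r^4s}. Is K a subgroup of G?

Yes

|K| = 4 divides |G| = 16, consistent with Lagrange.
K contains the identity, every element's inverse is in K, and K is closed under ·: it is a subgroup.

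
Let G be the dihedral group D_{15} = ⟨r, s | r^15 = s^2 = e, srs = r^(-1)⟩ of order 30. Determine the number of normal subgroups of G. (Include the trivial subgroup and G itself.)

G has 28 subgroups. Checking conjugation-invariance by order — order 1: 1/1 normal; order 2: 0/15 normal; order 3: 1/1 normal; order 5: 1/1 normal; order 6: 0/5 normal; order 10: 0/3 normal; order 15: 1/1 normal; order 30: 1/1 normal.
Total normal subgroups: 5.

5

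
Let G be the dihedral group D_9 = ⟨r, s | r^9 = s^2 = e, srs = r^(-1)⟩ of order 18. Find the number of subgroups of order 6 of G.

3

|G| = 18 and 6 | 18, so subgroups of order 6 are possible by Lagrange.
The subgroups of order 6 are: {e, r^3, r^6, r^2s, r^5s, r^8s}; {e, r^3, r^6, s, r^3s, r^6s}; {e, r^3, r^6, rs, r^4s, r^7s}.
So G has 3 subgroups of order 6.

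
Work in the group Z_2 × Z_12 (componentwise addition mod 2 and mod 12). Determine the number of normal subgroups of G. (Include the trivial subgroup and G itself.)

G is abelian, so every subgroup is normal.
G has 16 subgroups in total, hence 16 normal subgroups.

16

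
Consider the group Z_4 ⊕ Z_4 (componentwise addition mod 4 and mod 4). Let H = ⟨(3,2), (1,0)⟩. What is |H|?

|⟨(3,2)⟩| = 4 and |⟨(1,0)⟩| = 4, so |H| is a multiple of lcm(4, 4) = 4 and divides |G| = 16.
Closing under the operation: H = {(0,0), (0,2), (1,0), (1,2), (2,0), (2,2), (3,0), (3,2)}, so |H| = 8.

8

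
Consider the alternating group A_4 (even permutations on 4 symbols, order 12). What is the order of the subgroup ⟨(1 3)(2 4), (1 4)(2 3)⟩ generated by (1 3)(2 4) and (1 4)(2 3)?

4

|⟨(1 3)(2 4)⟩| = 2 and |⟨(1 4)(2 3)⟩| = 2, so |H| is a multiple of lcm(2, 2) = 2 and divides |G| = 12.
Closing under the operation: H = {e, (1 2)(3 4), (1 3)(2 4), (1 4)(2 3)}, so |H| = 4.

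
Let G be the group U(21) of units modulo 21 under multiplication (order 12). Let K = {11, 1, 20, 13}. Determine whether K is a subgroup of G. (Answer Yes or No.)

No

11 ∈ K but its inverse 2 ∉ K, so K is not a subgroup.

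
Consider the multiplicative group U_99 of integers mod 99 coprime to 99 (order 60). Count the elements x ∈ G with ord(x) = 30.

Enumerating element orders in G gives 24 elements of order 30.

24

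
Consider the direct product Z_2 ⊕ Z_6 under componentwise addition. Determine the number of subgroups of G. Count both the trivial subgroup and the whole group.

10

|G| = 12, so by Lagrange every subgroup order divides 12. Divisors: 1, 2, 3, 4, 6, 12.
Subgroups by order — order 1: 1; order 2: 3; order 3: 1; order 4: 1; order 6: 3; order 12: 1.
Total: 1 + 3 + 1 + 1 + 3 + 1 = 10.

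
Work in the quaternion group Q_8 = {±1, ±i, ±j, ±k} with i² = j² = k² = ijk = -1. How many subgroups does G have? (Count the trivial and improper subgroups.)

6

|G| = 8, so by Lagrange every subgroup order divides 8. Divisors: 1, 2, 4, 8.
Subgroups by order — order 1: 1; order 2: 1; order 4: 3; order 8: 1.
Total: 1 + 1 + 3 + 1 = 6.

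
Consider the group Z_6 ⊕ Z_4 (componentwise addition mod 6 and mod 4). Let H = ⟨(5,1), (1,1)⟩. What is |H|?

|⟨(5,1)⟩| = 12 and |⟨(1,1)⟩| = 12, so |H| is a multiple of lcm(12, 12) = 12 and divides |G| = 24.
Closing under the operation: H = {(0,0), (0,2), (1,1), (1,3), (2,0), (2,2), (3,1), (3,3), (4,0), (4,2), (5,1), (5,3)}, so |H| = 12.

12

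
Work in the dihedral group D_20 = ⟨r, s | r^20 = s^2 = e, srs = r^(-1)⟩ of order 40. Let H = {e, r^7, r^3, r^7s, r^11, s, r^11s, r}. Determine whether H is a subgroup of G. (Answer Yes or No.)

r^11 ∈ H but its inverse r^9 ∉ H, so H is not a subgroup.

No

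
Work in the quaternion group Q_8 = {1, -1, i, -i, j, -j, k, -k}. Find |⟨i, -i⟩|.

4

|⟨i⟩| = 4 and |⟨-i⟩| = 4, so |H| is a multiple of lcm(4, 4) = 4 and divides |G| = 8.
Closing under the operation: H = {1, -1, i, -i}, so |H| = 4.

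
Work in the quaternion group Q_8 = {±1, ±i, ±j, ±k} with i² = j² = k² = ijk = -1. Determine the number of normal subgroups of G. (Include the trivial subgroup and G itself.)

G has 6 subgroups. Checking conjugation-invariance by order — order 1: 1/1 normal; order 2: 1/1 normal; order 4: 3/3 normal; order 8: 1/1 normal.
Total normal subgroups: 6.

6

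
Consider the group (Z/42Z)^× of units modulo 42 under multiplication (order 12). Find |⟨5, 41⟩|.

|⟨5⟩| = 6 and |⟨41⟩| = 2, so |H| is a multiple of lcm(6, 2) = 6 and divides |G| = 12.
Closing under the operation: H = {1, 5, 17, 25, 37, 41}, so |H| = 6.

6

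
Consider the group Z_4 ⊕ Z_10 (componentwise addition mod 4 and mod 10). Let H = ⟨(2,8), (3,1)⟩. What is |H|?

|⟨(2,8)⟩| = 10 and |⟨(3,1)⟩| = 20, so |H| is a multiple of lcm(10, 20) = 20 and divides |G| = 40.
Closing under the operation: H = {(0,0), (0,2), (0,4), (0,6), (0,8), (1,1), (1,3), (1,5), (1,7), (1,9), (2,0), (2,2), (2,4), (2,6), (2,8), (3,1), (3,3), (3,5), (3,7), (3,9)}, so |H| = 20.

20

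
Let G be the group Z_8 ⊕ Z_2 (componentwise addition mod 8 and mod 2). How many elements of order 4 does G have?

4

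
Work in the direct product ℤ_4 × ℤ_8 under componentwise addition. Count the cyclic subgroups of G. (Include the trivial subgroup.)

A cyclic subgroup of order d is generated by each of its φ(d) elements of order d, so the cyclic subgroups of order d number (#elements of order d)/φ(d).
Cyclic subgroups by order — order 1: 1; order 2: 3; order 4: 6; order 8: 4.
Total: 14.

14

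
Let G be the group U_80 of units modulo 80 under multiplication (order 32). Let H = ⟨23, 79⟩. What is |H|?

|⟨23⟩| = 4 and |⟨79⟩| = 2, so |H| is a multiple of lcm(4, 2) = 4 and divides |G| = 32.
Closing under the operation: H = {1, 7, 23, 31, 49, 57, 73, 79}, so |H| = 8.

8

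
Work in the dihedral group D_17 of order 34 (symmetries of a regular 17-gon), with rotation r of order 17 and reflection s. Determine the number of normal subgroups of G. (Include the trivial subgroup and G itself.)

G has 20 subgroups. Checking conjugation-invariance by order — order 1: 1/1 normal; order 2: 0/17 normal; order 17: 1/1 normal; order 34: 1/1 normal.
Total normal subgroups: 3.

3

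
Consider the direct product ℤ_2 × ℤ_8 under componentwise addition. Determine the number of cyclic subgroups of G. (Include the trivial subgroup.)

8

Each element a generates a cyclic subgroup ⟨a⟩; distinct elements may generate the same one (a cyclic group of order d has φ(d) generators).
Cyclic subgroups by order — order 1: 1; order 2: 3; order 4: 2; order 8: 2.
Total: 8.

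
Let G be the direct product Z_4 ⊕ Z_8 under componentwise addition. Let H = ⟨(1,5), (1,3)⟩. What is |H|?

|⟨(1,5)⟩| = 8 and |⟨(1,3)⟩| = 8, so |H| is a multiple of lcm(8, 8) = 8 and divides |G| = 32.
Closing under the operation: H = {(0,0), (0,2), (0,4), (0,6), (1,1), (1,3), (1,5), (1,7), (2,0), (2,2), (2,4), (2,6), (3,1), (3,3), (3,5), (3,7)}, so |H| = 16.

16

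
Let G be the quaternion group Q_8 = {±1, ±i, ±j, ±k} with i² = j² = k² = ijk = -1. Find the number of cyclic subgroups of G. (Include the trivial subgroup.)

5

Group the elements of G by the cyclic subgroup they generate; each cyclic subgroup of order d accounts for φ(d) elements.
Cyclic subgroups by order — order 1: 1; order 2: 1; order 4: 3.
Total: 5.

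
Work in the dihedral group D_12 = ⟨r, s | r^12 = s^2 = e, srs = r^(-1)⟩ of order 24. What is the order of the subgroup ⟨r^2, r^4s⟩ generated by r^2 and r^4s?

|⟨r^2⟩| = 6 and |⟨r^4s⟩| = 2, so |H| is a multiple of lcm(6, 2) = 6 and divides |G| = 24.
Closing under the operation: H = {e, r^2, r^4, r^6, r^8, r^10, s, r^2s, r^4s, r^6s, r^8s, r^10s}, so |H| = 12.

12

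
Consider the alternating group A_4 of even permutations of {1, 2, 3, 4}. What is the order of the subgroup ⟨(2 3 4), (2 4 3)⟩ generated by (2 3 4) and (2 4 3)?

|⟨(2 3 4)⟩| = 3 and |⟨(2 4 3)⟩| = 3, so |H| is a multiple of lcm(3, 3) = 3 and divides |G| = 12.
Closing under the operation: H = {e, (2 3 4), (2 4 3)}, so |H| = 3.

3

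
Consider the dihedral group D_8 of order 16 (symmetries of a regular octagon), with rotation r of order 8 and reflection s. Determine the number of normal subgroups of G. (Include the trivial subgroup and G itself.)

G has 19 subgroups. Checking conjugation-invariance by order — order 1: 1/1 normal; order 2: 1/9 normal; order 4: 1/5 normal; order 8: 3/3 normal; order 16: 1/1 normal.
Total normal subgroups: 7.

7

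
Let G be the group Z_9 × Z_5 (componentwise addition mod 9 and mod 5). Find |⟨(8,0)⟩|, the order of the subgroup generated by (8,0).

9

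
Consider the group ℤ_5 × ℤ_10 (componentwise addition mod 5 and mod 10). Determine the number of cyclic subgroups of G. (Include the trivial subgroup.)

Group the elements of G by the cyclic subgroup they generate; each cyclic subgroup of order d accounts for φ(d) elements.
Cyclic subgroups by order — order 1: 1; order 2: 1; order 5: 6; order 10: 6.
Total: 14.

14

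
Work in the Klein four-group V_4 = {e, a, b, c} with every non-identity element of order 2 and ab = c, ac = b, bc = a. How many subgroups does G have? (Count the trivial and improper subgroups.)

5

|G| = 4, so by Lagrange every subgroup order divides 4. Divisors: 1, 2, 4.
Subgroups by order — order 1: 1; order 2: 3; order 4: 1.
Total: 1 + 3 + 1 = 5.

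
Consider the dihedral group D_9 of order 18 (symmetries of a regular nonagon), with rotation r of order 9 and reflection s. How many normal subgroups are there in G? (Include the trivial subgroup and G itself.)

G has 16 subgroups. Checking conjugation-invariance by order — order 1: 1/1 normal; order 2: 0/9 normal; order 3: 1/1 normal; order 6: 0/3 normal; order 9: 1/1 normal; order 18: 1/1 normal.
Total normal subgroups: 4.

4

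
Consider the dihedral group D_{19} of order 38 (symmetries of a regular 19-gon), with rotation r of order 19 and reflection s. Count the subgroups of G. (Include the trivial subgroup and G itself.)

22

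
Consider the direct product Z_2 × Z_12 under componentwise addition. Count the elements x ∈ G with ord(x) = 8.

An element (a,b) has order lcm(ord(a), ord(b)); count pairs with lcm equal to 8.
Enumerating gives 0 such elements.

0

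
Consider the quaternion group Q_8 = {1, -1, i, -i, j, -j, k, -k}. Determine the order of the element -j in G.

Computing powers of -j: the smallest k with (-j)^k = e is k = 4.

4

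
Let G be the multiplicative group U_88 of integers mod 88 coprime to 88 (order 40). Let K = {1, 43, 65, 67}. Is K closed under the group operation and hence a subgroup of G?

Yes

|K| = 4 divides |G| = 40, consistent with Lagrange.
K contains the identity, every element's inverse is in K, and K is closed under ·: it is a subgroup.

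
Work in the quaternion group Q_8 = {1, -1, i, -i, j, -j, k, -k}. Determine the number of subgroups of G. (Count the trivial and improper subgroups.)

6

|G| = 8, so by Lagrange every subgroup order divides 8. Divisors: 1, 2, 4, 8.
Subgroups by order — order 1: 1; order 2: 1; order 4: 3; order 8: 1.
Total: 1 + 1 + 3 + 1 = 6.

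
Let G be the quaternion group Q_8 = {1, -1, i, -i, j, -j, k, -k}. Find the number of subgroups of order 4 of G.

3

|G| = 8 and 4 | 8, so subgroups of order 4 are possible by Lagrange.
The subgroups of order 4 are: {1, -1, i, -i}; {1, -1, j, -j}; {1, -1, k, -k}.
So G has 3 subgroups of order 4.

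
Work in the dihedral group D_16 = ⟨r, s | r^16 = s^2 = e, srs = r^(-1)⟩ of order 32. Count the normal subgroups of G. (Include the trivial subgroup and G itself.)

G has 36 subgroups. Checking conjugation-invariance by order — order 1: 1/1 normal; order 2: 1/17 normal; order 4: 1/9 normal; order 8: 1/5 normal; order 16: 3/3 normal; order 32: 1/1 normal.
Total normal subgroups: 8.

8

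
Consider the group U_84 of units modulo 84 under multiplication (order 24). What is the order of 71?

2

Compute successive powers of 71 mod 84: 71, 1; 71^2 ≡ 1 (mod 84).
So |⟨71⟩| = 2.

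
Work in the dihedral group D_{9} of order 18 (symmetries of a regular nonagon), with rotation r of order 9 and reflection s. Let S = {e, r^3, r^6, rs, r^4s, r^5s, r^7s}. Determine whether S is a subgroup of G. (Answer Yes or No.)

|S| = 7 does not divide |G| = 18, so by Lagrange S is not a subgroup.

No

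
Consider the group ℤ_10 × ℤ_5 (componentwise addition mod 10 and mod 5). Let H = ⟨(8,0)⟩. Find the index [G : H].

10

|⟨(8,0)⟩| = 5 and |G| = 50.
By Lagrange, [G : H] = |G|/|H| = 50/5 = 10.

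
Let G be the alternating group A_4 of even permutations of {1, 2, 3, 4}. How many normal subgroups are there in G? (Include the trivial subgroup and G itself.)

3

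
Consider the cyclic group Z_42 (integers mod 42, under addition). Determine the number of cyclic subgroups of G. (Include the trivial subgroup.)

8

Group the elements of G by the cyclic subgroup they generate; each cyclic subgroup of order d accounts for φ(d) elements.
Cyclic subgroups by order — order 1: 1; order 2: 1; order 3: 1; order 6: 1; order 7: 1; order 14: 1; order 21: 1; order 42: 1.
Total: 8.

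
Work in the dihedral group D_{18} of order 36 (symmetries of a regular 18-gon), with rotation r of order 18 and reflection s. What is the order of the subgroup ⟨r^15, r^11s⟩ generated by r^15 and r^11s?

|⟨r^15⟩| = 6 and |⟨r^11s⟩| = 2, so |H| is a multiple of lcm(6, 2) = 6 and divides |G| = 36.
Closing under the operation: H = {e, r^3, r^6, r^9, r^12, r^15, r^2s, r^5s, r^8s, r^11s, r^14s, r^17s}, so |H| = 12.

12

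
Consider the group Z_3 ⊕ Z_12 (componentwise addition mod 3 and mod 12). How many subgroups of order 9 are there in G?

1

|G| = 36 and 9 | 36, so subgroups of order 9 are possible by Lagrange.
The subgroups of order 9 are: {(0,0), (0,4), (0,8), (1,0), (1,4), (1,8), (2,0), (2,4), (2,8)}.
So G has 1 subgroup of order 9.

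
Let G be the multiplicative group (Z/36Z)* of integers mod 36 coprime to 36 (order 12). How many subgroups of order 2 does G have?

3

|G| = 12 and 2 | 12, so subgroups of order 2 are possible by Lagrange.
The subgroups of order 2 are: {1, 17}; {1, 19}; {1, 35}.
So G has 3 subgroups of order 2.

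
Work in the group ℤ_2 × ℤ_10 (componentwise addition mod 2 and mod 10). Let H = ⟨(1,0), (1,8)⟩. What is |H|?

|⟨(1,0)⟩| = 2 and |⟨(1,8)⟩| = 10, so |H| is a multiple of lcm(2, 10) = 10 and divides |G| = 20.
Closing under the operation: H = {(0,0), (0,2), (0,4), (0,6), (0,8), (1,0), (1,2), (1,4), (1,6), (1,8)}, so |H| = 10.

10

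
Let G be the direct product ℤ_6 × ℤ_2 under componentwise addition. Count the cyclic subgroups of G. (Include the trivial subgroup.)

8

Each element a generates a cyclic subgroup ⟨a⟩; distinct elements may generate the same one (a cyclic group of order d has φ(d) generators).
Cyclic subgroups by order — order 1: 1; order 2: 3; order 3: 1; order 6: 3.
Total: 8.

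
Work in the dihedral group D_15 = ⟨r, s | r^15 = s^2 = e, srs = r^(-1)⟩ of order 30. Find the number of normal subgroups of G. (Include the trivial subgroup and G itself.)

5

G has 28 subgroups. Checking conjugation-invariance by order — order 1: 1/1 normal; order 2: 0/15 normal; order 3: 1/1 normal; order 5: 1/1 normal; order 6: 0/5 normal; order 10: 0/3 normal; order 15: 1/1 normal; order 30: 1/1 normal.
Total normal subgroups: 5.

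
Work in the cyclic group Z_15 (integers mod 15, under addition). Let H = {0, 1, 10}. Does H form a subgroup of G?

1 ∈ H but its inverse 14 ∉ H, so H is not a subgroup.

No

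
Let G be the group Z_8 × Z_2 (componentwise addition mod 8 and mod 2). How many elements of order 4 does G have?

An element (a,b) has order lcm(ord(a), ord(b)); count pairs with lcm equal to 4.
Enumerating gives 4 such elements.

4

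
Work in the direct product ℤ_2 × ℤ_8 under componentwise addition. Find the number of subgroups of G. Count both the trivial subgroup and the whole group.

11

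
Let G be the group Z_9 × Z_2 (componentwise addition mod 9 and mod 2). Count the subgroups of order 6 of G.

1

|G| = 18 and 6 | 18, so subgroups of order 6 are possible by Lagrange.
The subgroups of order 6 are: {(0,0), (0,1), (3,0), (3,1), (6,0), (6,1)}.
So G has 1 subgroup of order 6.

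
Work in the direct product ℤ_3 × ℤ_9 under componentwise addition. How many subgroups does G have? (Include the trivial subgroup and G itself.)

|G| = 27, so by Lagrange every subgroup order divides 27. Divisors: 1, 3, 9, 27.
Subgroups by order — order 1: 1; order 3: 4; order 9: 4; order 27: 1.
Total: 1 + 4 + 4 + 1 = 10.

10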